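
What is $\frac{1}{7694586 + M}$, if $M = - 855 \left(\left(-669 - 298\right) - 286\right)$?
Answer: $\frac{1}{8765901} \approx 1.1408 \cdot 10^{-7}$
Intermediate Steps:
$M = 1071315$ ($M = - 855 \left(\left(-669 - 298\right) - 286\right) = - 855 \left(-967 - 286\right) = \left(-855\right) \left(-1253\right) = 1071315$)
$\frac{1}{7694586 + M} = \frac{1}{7694586 + 1071315} = \frac{1}{8765901}$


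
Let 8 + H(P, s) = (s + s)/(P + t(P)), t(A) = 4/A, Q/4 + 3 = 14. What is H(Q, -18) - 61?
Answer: -33861/485 ≈ -69.817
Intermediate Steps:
Q = 44 (Q = -12 + 4*14 = -12 + 56 = 44)
H(P, s) = -8 + 2*s/(P + 4/P) (H(P, s) = -8 + (s + s)/(P + 4/P) = -8 + (2*s)/(P + 4/P) = -8 + 2*s/(P + 4/P))
H(Q, -18) - 61 = 2*(-16 - 1*44*(-1*(-18) + 4*44))/(4 + 44²) - 61 = 2*(-16 - 1*44*(18 + 176))/(4 + 1936) - 61 = 2*(-16 - 1*44*194)/1940 - 61 = 2*(1/1940)*(-16 - 8536) - 61 = 2*(1/1940)*(-8552) - 61 = -4276/485 - 61 = -33861/485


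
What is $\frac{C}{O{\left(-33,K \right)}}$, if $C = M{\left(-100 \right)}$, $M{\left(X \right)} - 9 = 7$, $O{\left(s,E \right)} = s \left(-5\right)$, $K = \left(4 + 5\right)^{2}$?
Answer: $\frac{16}{165} \approx 0.09697$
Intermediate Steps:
$K = 81$ ($K = 9^{2} = 81$)
$O{\left(s,E \right)} = - 5 s$
$M{\left(X \right)} = 16$ ($M{\left(X \right)} = 9 + 7 = 16$)
$C = 16$
$\frac{C}{O{\left(-33,K \right)}} = \frac{16}{\left(-5\right) \left(-33\right)} = \frac{16}{165}$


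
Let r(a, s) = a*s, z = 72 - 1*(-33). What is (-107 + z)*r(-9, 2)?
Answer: 36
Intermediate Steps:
z = 105 (z = 72 + 33 = 105)
(-107 + z)*r(-9, 2) = (-107 + 105)*(-9*2) = -2*(-18) = 36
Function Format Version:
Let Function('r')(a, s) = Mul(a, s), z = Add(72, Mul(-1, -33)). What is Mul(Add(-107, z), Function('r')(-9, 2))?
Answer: 36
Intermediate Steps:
z = 105 (z = Add(72, 33) = 105)
Mul(Add(-107, z), Function('r')(-9, 2)) = Mul(Add(-107, 105), Mul(-9, 2)) = Mul(-2, -18) = 36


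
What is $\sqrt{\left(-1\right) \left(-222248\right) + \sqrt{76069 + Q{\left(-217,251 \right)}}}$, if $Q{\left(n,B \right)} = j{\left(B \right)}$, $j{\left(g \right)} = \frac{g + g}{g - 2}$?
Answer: $\frac{\sqrt{13779598248 + 249 \sqrt{4716479067}}}{249} \approx 471.72$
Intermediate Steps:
$j{\left(g \right)} = \frac{2 g}{-2 + g}$ ($j{\left(g \right)} = \frac{2 g}{g - 2} = \frac{2 g}{-2 + g}$)
$Q{\left(n,B \right)} = \frac{2 B}{-2 + B}$
$\sqrt{\left(-1\right) \left(-222248\right) + \sqrt{76069 + Q{\left(-217,251 \right)}}} = \sqrt{\left(-1\right) \left(-222248\right) + \sqrt{76069 + 2 \cdot 251 \frac{1}{-2 + 251}}} = \sqrt{222248 + \sqrt{76069 + 2 \cdot 251 \cdot \frac{1}{249}}} = \sqrt{222248 + \sqrt{76069 + \frac{502}{249}}} = \sqrt{222248 + \sqrt{\frac{18941683}{249}}} = \sqrt{222248 + \frac{\sqrt{4716479067}}{249}}$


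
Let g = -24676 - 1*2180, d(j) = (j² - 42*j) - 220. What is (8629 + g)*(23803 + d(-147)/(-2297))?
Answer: -996067783656/2297 ≈ -4.3364e+8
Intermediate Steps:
d(j) = -220 + j² - 42*j
g = -26856 (g = -24676 - 2180 = -26856)
(8629 + g)*(23803 + d(-147)/(-2297)) = (8629 - 26856)*(23803 + (-220 + (-147)² - 42*(-147))/(-2297)) = -18227*(23803 + (-220 + 21609 + 6174)*(-1/2297)) = -18227*(23803 + 27563*(-1/2297)) = -18227*(23803 - 27563/2297) = -18227*54647928/2297 = -996067783656/2297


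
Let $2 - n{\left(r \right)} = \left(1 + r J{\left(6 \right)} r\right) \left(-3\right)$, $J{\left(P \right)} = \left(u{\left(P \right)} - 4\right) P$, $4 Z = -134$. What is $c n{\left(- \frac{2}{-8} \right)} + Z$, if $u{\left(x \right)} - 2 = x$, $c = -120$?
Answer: $- \frac{2347}{2} \approx -1173.5$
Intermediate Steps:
$Z = - \frac{67}{2}$ ($Z = \frac{1}{4} \left(-134\right) = - \frac{67}{2} \approx -33.5$)
$u{\left(x \right)} = 2 + x$
$J{\left(P \right)} = P \left(-2 + P\right)$ ($J{\left(P \right)} = \left(\left(2 + P\right) - 4\right) P = \left(-2 + P\right) P = P \left(-2 + P\right)$)
$n{\left(r \right)} = 5 + 72 r^{2}$ ($n{\left(r \right)} = 2 - \left(1 + r 6 \left(-2 + 6\right) r\right) \left(-3\right) = 2 - \left(1 + r 6 \cdot 4 r\right) \left(-3\right) = 2 - \left(1 + r 24 r\right) \left(-3\right) = 2 - \left(1 + 24 r r\right) \left(-3\right) = 2 - \left(1 + 24 r^{2}\right) \left(-3\right) = 2 - \left(-3 - 72 r^{2}\right) = 2 + \left(3 + 72 r^{2}\right) = 5 + 72 r^{2}$)
$c n{\left(- \frac{2}{-8} \right)} + Z = - 120 \left(5 + 72 \left(- \frac{2}{-8}\right)^{2}\right) - \frac{67}{2} = - 120 \left(5 + 72 \left(\left(-2\right) \left(- \frac{1}{8}\right)\right)^{2}\right) - \frac{67}{2} = - 120 \left(5 + \frac{72}{16}\right) - \frac{67}{2} = - 120 \left(5 + 72 \cdot \frac{1}{16}\right) - \frac{67}{2} = - 120 \left(5 + \frac{9}{2}\right) - \frac{67}{2} = \left(-120\right) \frac{19}{2} - \frac{67}{2} = -1140 - \frac{67}{2} = - \frac{2347}{2}$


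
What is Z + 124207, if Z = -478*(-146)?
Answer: 193995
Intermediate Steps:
Z = 69788
Z + 124207 = 69788 + 124207 = 193995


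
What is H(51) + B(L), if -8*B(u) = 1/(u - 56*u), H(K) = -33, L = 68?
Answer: -987359/29920 ≈ -33.000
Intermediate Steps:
B(u) = 1/(440*u) (B(u) = -1/(8*(u - 56*u)) = -(-1/(55*u))/8 = -(-1)/(440*u) = 1/(440*u))
H(51) + B(L) = -33 + (1/440)/68 = -33 + (1/440)*(1/68) = -33 + 1/29920 = -987359/29920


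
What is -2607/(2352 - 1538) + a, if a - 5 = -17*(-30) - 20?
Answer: 36393/74 ≈ 491.80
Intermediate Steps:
a = 495 (a = 5 + (-17*(-30) - 20) = 5 + (510 - 20) = 5 + 490 = 495)
-2607/(2352 - 1538) + a = -2607/(2352 - 1538) + 495 = -2607/814 + 495 = -2607*1/814 + 495 = -237/74 + 495 = 36393/74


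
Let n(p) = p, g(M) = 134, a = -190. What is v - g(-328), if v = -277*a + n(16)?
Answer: 52512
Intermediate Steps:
v = 52646 (v = -277*(-190) + 16 = 52630 + 16 = 52646)
v - g(-328) = 52646 - 1*134 = 52646 - 134 = 52512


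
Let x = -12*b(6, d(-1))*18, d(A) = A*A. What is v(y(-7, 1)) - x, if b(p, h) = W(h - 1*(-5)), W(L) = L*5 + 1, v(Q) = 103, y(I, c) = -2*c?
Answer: 6799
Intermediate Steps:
d(A) = A**2
W(L) = 1 + 5*L (W(L) = 5*L + 1 = 1 + 5*L)
b(p, h) = 26 + 5*h (b(p, h) = 1 + 5*(h - 1*(-5)) = 1 + 5*(h + 5) = 1 + 5*(5 + h) = 1 + (25 + 5*h) = 26 + 5*h)
x = -6696 (x = -12*(26 + 5*(-1)**2)*18 = -12*(26 + 5*1)*18 = -12*(26 + 5)*18 = -12*31*18 = -372*18 = -6696)
v(y(-7, 1)) - x = 103 - 1*(-6696) = 103 + 6696 = 6799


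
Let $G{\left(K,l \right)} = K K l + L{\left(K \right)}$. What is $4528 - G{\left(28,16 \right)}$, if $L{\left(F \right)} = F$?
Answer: $-8044$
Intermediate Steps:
$G{\left(K,l \right)} = K + l K^{2}$ ($G{\left(K,l \right)} = K K l + K = K^{2} l + K = l K^{2} + K = K + l K^{2}$)
$4528 - G{\left(28,16 \right)} = 4528 - 28 \left(1 + 28 \cdot 16\right) = 4528 - 28 \left(1 + 448\right) = 4528 - 28 \cdot 449 = 4528 - 12572 = -8044$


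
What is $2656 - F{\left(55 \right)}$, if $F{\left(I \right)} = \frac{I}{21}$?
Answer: $\frac{55721}{21} \approx 2653.4$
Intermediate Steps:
$F{\left(I \right)} = \frac{I}{21}$ ($F{\left(I \right)} = I \frac{1}{21} = \frac{I}{21}$)
$2656 - F{\left(55 \right)} = 2656 - \frac{1}{21} \cdot 55 = 2656 - \frac{55}{21} = \frac{55721}{21}$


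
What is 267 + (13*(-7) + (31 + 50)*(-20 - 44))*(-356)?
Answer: 1878167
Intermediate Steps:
267 + (13*(-7) + (31 + 50)*(-20 - 44))*(-356) = 267 + (-91 + 81*(-64))*(-356) = 267 + (-91 - 5184)*(-356) = 267 - 5275*(-356) = 267 + 1877900 = 1878167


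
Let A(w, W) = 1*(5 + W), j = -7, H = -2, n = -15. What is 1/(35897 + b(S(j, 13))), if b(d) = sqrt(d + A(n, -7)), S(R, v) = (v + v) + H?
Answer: 35897/1288594587 - sqrt(22)/1288594587 ≈ 2.7854e-5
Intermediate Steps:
S(R, v) = -2 + 2*v (S(R, v) = (v + v) - 2 = 2*v - 2 = -2 + 2*v)
A(w, W) = 5 + W
b(d) = sqrt(-2 + d) (b(d) = sqrt(d + (5 - 7)) = sqrt(d - 2) = sqrt(-2 + d))
1/(35897 + b(S(j, 13))) = 1/(35897 + sqrt(-2 + (-2 + 2*13))) = 1/(35897 + sqrt(-2 + (-2 + 26))) = 1/(35897 + sqrt(-2 + 24)) = 1/(35897 + sqrt(22))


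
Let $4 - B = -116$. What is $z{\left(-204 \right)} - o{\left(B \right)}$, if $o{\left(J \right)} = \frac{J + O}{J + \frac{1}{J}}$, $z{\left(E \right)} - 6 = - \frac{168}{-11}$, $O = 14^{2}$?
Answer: $\frac{2952714}{158411} \approx 18.64$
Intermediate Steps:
$O = 196$
$z{\left(E \right)} = \frac{234}{11}$ ($z{\left(E \right)} = 6 - \frac{168}{-11} = 6 - - \frac{168}{11} = 6 + \frac{168}{11} = \frac{234}{11}$)
$B = 120$ ($B = 4 - -116 = 4 + 116 = 120$)
$o{\left(J \right)} = \frac{196 + J}{J + \frac{1}{J}}$ ($o{\left(J \right)} = \frac{J + 196}{J + \frac{1}{J}} = \frac{196 + J}{J + \frac{1}{J}}$)
$z{\left(-204 \right)} - o{\left(B \right)} = \frac{234}{11} - \frac{120 \left(196 + 120\right)}{1 + 120^{2}} = \frac{234}{11} - 120 \frac{1}{1 + 14400} \cdot 316 = \frac{234}{11} - 120 \cdot \frac{1}{14401} \cdot 316 = \frac{234}{11} - \frac{37920}{14401} = \frac{2952714}{158411}$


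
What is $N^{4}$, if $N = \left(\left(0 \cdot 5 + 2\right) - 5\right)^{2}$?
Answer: $6561$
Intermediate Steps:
$N = 9$ ($N = \left(\left(0 + 2\right) - 5\right)^{2} = \left(2 - 5\right)^{2} = \left(-3\right)^{2} = 9$)
$N^{4} = 9^{4} = 6561$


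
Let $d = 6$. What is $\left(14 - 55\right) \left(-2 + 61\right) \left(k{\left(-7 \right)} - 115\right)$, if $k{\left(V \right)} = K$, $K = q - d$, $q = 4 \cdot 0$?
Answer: $292699$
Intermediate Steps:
$q = 0$
$K = -6$ ($K = 0 - 6 = -6$)
$k{\left(V \right)} = -6$
$\left(14 - 55\right) \left(-2 + 61\right) \left(k{\left(-7 \right)} - 115\right) = \left(14 - 55\right) \left(-2 + 61\right) \left(-6 - 115\right) = \left(-41\right) 59 \left(-121\right) = \left(-2419\right) \left(-121\right) = 292699$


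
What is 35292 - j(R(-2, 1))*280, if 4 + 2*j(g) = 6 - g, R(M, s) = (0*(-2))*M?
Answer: 35012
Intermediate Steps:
R(M, s) = 0 (R(M, s) = 0*M = 0)
j(g) = 1 - g/2 (j(g) = -2 + (6 - g)/2 = -2 + (3 - g/2) = 1 - g/2)
35292 - j(R(-2, 1))*280 = 35292 - (1 - 1/2*0)*280 = 35292 - (1 + 0)*280 = 35292 - 280 = 35012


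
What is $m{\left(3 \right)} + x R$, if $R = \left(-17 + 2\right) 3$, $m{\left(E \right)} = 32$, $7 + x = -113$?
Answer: $5432$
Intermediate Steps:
$x = -120$ ($x = -7 - 113 = -120$)
$R = -45$ ($R = \left(-15\right) 3 = -45$)
$m{\left(3 \right)} + x R = 32 - -5400 = 32 + 5400 = 5432$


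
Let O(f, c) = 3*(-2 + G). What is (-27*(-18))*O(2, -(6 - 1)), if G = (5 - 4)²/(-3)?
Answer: -3402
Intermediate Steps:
G = -⅓ (G = 1²*(-⅓) = 1*(-⅓) = -⅓ ≈ -0.33333)
O(f, c) = -7 (O(f, c) = 3*(-2 - ⅓) = 3*(-7/3) = -7)
(-27*(-18))*O(2, -(6 - 1)) = -27*(-18)*(-7) = 486*(-7) = -3402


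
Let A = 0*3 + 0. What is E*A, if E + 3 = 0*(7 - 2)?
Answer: 0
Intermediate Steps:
E = -3 (E = -3 + 0*(7 - 2) = -3 + 0*5 = -3 + 0 = -3)
A = 0 (A = 0 + 0 = 0)
E*A = -3*0 = 0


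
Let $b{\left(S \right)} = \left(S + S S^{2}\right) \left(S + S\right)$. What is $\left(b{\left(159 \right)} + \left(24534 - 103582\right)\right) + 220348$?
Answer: $1278449784$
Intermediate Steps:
$b{\left(S \right)} = 2 S \left(S + S^{3}\right)$ ($b{\left(S \right)} = \left(S + S^{3}\right) 2 S = 2 S \left(S + S^{3}\right)$)
$\left(b{\left(159 \right)} + \left(24534 - 103582\right)\right) + 220348 = \left(2 \cdot 159^{2} \left(1 + 159^{2}\right) + \left(24534 - 103582\right)\right) + 220348 = \left(2 \cdot 25281 \left(1 + 25281\right) + \left(24534 - 103582\right)\right) + 220348 = \left(2 \cdot 25281 \cdot 25282 - 79048\right) + 220348 = \left(1278308484 - 79048\right) + 220348 = 1278229436 + 220348 = 1278449784$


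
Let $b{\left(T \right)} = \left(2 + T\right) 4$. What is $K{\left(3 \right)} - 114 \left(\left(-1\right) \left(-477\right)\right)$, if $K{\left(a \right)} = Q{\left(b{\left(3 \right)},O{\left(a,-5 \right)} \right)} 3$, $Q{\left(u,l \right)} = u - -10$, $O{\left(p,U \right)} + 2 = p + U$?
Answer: $-54288$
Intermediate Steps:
$b{\left(T \right)} = 8 + 4 T$
$O{\left(p,U \right)} = -2 + U + p$ ($O{\left(p,U \right)} = -2 + \left(p + U\right) = -2 + \left(U + p\right) = -2 + U + p$)
$Q{\left(u,l \right)} = 10 + u$ ($Q{\left(u,l \right)} = u + 10 = 10 + u$)
$K{\left(a \right)} = 90$ ($K{\left(a \right)} = \left(10 + \left(8 + 4 \cdot 3\right)\right) 3 = \left(10 + \left(8 + 12\right)\right) 3 = \left(10 + 20\right) 3 = 30 \cdot 3 = 90$)
$K{\left(3 \right)} - 114 \left(\left(-1\right) \left(-477\right)\right) = 90 - 114 \left(\left(-1\right) \left(-477\right)\right) = 90 - 54378 = -54288$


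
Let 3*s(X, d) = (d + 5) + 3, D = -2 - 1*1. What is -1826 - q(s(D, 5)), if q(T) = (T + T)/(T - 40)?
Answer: -195356/107 ≈ -1825.8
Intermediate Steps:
D = -3 (D = -2 - 1 = -3)
s(X, d) = 8/3 + d/3 (s(X, d) = ((d + 5) + 3)/3 = ((5 + d) + 3)/3 = (8 + d)/3 = 8/3 + d/3)
q(T) = 2*T/(-40 + T) (q(T) = (2*T)/(-40 + T) = 2*T/(-40 + T))
-1826 - q(s(D, 5)) = -1826 - 2*(8/3 + (⅓)*5)/(-40 + (8/3 + (⅓)*5)) = -1826 - 2*(8/3 + 5/3)/(-40 + (8/3 + 5/3)) = -1826 - 2*13/(3*(-40 + 13/3)) = -1826 - 2*13/(3*(-107/3)) = -1826 - 2*13*(-3)/(3*107) = -1826 - 1*(-26/107) = -1826 + 26/107 = -195356/107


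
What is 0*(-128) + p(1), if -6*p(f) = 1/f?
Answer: -⅙ ≈ -0.16667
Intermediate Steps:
p(f) = -1/(6*f)
0*(-128) + p(1) = 0*(-128) - ⅙/1 = 0 - ⅙*1 = 0 - ⅙ = -⅙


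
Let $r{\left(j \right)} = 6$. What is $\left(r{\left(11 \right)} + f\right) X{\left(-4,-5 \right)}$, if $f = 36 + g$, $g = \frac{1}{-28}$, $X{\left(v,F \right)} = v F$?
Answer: $\frac{5875}{7} \approx 839.29$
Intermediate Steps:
$X{\left(v,F \right)} = F v$
$g = - \frac{1}{28} \approx -0.035714$
$f = \frac{1007}{28}$ ($f = 36 - \frac{1}{28} = \frac{1007}{28} \approx 35.964$)
$\left(r{\left(11 \right)} + f\right) X{\left(-4,-5 \right)} = \left(6 + \frac{1007}{28}\right) \left(\left(-5\right) \left(-4\right)\right) = \frac{1175}{28} \cdot 20 = \frac{5875}{7}$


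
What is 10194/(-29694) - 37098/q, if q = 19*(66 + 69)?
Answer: -6961331/470155 ≈ -14.806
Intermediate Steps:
q = 2565 (q = 19*135 = 2565)
10194/(-29694) - 37098/q = 10194/(-29694) - 37098/2565 = 10194*(-1/29694) - 37098*1/2565 = -1699/4949 - 1374/95 = -6961331/470155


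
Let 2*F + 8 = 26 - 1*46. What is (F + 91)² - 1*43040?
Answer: -37111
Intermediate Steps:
F = -14 (F = -4 + (26 - 1*46)/2 = -4 + (26 - 46)/2 = -4 + (½)*(-20) = -4 - 10 = -14)
(F + 91)² - 1*43040 = (-14 + 91)² - 1*43040 = 77² - 43040 = 5929 - 43040 = -37111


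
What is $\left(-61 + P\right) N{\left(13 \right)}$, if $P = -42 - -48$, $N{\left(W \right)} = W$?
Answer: $-715$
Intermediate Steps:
$P = 6$ ($P = -42 + 48 = 6$)
$\left(-61 + P\right) N{\left(13 \right)} = \left(-61 + 6\right) 13 = \left(-55\right) 13 = -715$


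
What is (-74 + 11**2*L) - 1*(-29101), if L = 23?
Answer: 31810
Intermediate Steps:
(-74 + 11**2*L) - 1*(-29101) = (-74 + 11**2*23) - 1*(-29101) = (-74 + 121*23) + 29101 = (-74 + 2783) + 29101 = 2709 + 29101 = 31810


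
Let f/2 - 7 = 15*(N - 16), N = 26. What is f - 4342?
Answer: -4028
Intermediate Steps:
f = 314 (f = 14 + 2*(15*(26 - 16)) = 14 + 2*(15*10) = 14 + 2*150 = 14 + 300 = 314)
f - 4342 = 314 - 4342 = -4028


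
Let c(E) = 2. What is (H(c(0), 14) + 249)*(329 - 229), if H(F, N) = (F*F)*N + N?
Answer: 31900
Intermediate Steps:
H(F, N) = N + N*F² (H(F, N) = F²*N + N = N*F² + N = N + N*F²)
(H(c(0), 14) + 249)*(329 - 229) = (14*(1 + 2²) + 249)*(329 - 229) = (14*(1 + 4) + 249)*100 = (14*5 + 249)*100 = (70 + 249)*100 = 319*100 = 31900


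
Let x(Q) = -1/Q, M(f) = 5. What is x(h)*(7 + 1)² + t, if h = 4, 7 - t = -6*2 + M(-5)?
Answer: -2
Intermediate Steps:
t = 14 (t = 7 - (-6*2 + 5) = 7 - (-12 + 5) = 7 - 1*(-7) = 7 + 7 = 14)
x(h)*(7 + 1)² + t = (-1/4)*(7 + 1)² + 14 = -1*¼*8² + 14 = -¼*64 + 14 = -16 + 14 = -2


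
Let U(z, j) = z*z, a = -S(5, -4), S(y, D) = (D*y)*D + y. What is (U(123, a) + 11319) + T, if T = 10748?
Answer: 37196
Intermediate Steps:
S(y, D) = y + y*D² (S(y, D) = y*D² + y = y + y*D²)
a = -85 (a = -5*(1 + (-4)²) = -5*(1 + 16) = -5*17 = -1*85 = -85)
U(z, j) = z²
(U(123, a) + 11319) + T = (123² + 11319) + 10748 = (15129 + 11319) + 10748 = 26448 + 10748 = 37196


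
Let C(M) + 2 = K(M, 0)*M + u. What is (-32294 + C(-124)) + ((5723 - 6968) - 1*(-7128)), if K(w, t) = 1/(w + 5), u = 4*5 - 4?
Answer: -3141119/119 ≈ -26396.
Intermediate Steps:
u = 16 (u = 20 - 4 = 16)
K(w, t) = 1/(5 + w)
C(M) = 14 + M/(5 + M) (C(M) = -2 + (M/(5 + M) + 16) = -2 + (16 + M/(5 + M)) = 14 + M/(5 + M))
(-32294 + C(-124)) + ((5723 - 6968) - 1*(-7128)) = (-32294 + 5*(14 + 3*(-124))/(5 - 124)) + ((5723 - 6968) - 1*(-7128)) = (-32294 + 5*(14 - 372)/(-119)) + (-1245 + 7128) = (-32294 + 5*(-1/119)*(-358)) + 5883 = (-32294 + 1790/119) + 5883 = -3841196/119 + 5883 = -3141119/119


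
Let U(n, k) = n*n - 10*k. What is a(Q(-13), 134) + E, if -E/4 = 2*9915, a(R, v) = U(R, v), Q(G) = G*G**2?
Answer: 4746149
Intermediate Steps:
Q(G) = G**3
U(n, k) = n**2 - 10*k
a(R, v) = R**2 - 10*v
E = -79320 (E = -8*9915 = -4*19830 = -79320)
a(Q(-13), 134) + E = (((-13)**3)**2 - 10*134) - 79320 = ((-2197)**2 - 1340) - 79320 = (4826809 - 1340) - 79320 = 4825469 - 79320 = 4746149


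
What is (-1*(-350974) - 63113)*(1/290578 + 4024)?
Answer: 336591800687653/290578 ≈ 1.1584e+9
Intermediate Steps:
(-1*(-350974) - 63113)*(1/290578 + 4024) = (350974 - 63113)*(1/290578 + 4024) = 287861*(1169285873/290578) = 336591800687653/290578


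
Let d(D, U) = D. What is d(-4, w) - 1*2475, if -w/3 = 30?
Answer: -2479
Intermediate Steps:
w = -90 (w = -3*30 = -90)
d(-4, w) - 1*2475 = -4 - 1*2475 = -4 - 2475 = -2479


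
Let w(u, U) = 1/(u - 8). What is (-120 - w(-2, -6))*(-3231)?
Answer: 3873969/10 ≈ 3.8740e+5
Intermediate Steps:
w(u, U) = 1/(-8 + u)
(-120 - w(-2, -6))*(-3231) = (-120 - 1/(-8 - 2))*(-3231) = (-120 - 1/(-10))*(-3231) = (-120 - 1*(-⅒))*(-3231) = (-120 + ⅒)*(-3231) = -1199/10*(-3231) = 3873969/10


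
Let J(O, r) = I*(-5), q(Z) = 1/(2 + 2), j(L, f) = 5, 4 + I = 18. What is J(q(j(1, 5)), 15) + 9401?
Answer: 9331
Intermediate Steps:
I = 14 (I = -4 + 18 = 14)
q(Z) = ¼ (q(Z) = 1/4 = ¼)
J(O, r) = -70 (J(O, r) = 14*(-5) = -70)
J(q(j(1, 5)), 15) + 9401 = -70 + 9401 = 9331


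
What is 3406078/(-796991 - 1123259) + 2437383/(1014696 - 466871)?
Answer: 56289000508/21039219125 ≈ 2.6754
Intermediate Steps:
3406078/(-796991 - 1123259) + 2437383/(1014696 - 466871) = 3406078/(-1920250) + 2437383/547825 = 3406078*(-1/1920250) + 2437383*(1/547825) = -1703039/960125 + 2437383/547825 = 56289000508/21039219125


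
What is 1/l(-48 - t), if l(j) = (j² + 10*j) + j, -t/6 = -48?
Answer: 1/109200 ≈ 9.1575e-6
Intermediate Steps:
t = 288 (t = -6*(-48) = 288)
l(j) = j² + 11*j
1/l(-48 - t) = 1/((-48 - 1*288)*(11 + (-48 - 1*288))) = 1/((-48 - 288)*(11 + (-48 - 288))) = 1/(-336*(11 - 336)) = 1/(-336*(-325)) = 1/109200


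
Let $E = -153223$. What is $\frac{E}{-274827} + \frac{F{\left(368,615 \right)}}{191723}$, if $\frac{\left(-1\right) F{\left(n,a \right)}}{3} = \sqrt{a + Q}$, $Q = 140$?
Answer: $\frac{21889}{39261} - \frac{3 \sqrt{755}}{191723} \approx 0.5571$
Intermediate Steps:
$F{\left(n,a \right)} = - 3 \sqrt{140 + a}$ ($F{\left(n,a \right)} = - 3 \sqrt{a + 140} = - 3 \sqrt{140 + a}$)
$\frac{E}{-274827} + \frac{F{\left(368,615 \right)}}{191723} = - \frac{153223}{-274827} + \frac{\left(-3\right) \sqrt{140 + 615}}{191723} = \left(-153223\right) \left(- \frac{1}{274827}\right) + - 3 \sqrt{755} \cdot \frac{1}{191723} = \frac{21889}{39261} - \frac{3 \sqrt{755}}{191723}$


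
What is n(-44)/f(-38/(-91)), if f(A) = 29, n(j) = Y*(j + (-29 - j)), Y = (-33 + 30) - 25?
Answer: 28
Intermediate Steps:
Y = -28 (Y = -3 - 25 = -28)
n(j) = 812 (n(j) = -28*(j + (-29 - j)) = -28*(-29) = 812)
n(-44)/f(-38/(-91)) = 812/29 = 812*(1/29) = 28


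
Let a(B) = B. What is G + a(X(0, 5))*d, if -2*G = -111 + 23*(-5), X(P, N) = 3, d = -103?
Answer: -196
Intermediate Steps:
G = 113 (G = -(-111 + 23*(-5))/2 = -(-111 - 115)/2 = -1/2*(-226) = 113)
G + a(X(0, 5))*d = 113 + 3*(-103) = 113 - 309 = -196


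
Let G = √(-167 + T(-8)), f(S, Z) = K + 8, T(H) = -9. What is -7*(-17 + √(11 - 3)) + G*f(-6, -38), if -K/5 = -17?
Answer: 119 - 14*√2 + 372*I*√11 ≈ 99.201 + 1233.8*I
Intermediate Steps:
K = 85 (K = -5*(-17) = 85)
f(S, Z) = 93 (f(S, Z) = 85 + 8 = 93)
G = 4*I*√11 (G = √(-167 - 9) = √(-176) = 4*I*√11 ≈ 13.266*I)
-7*(-17 + √(11 - 3)) + G*f(-6, -38) = -7*(-17 + √(11 - 3)) + (4*I*√11)*93 = -7*(-17 + √8) + 372*I*√11 = -7*(-17 + 2*√2) + 372*I*√11 = (119 - 14*√2) + 372*I*√11 = 119 - 14*√2 + 372*I*√11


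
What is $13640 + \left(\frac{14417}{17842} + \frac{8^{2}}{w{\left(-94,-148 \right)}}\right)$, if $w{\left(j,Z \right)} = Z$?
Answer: $\frac{9004748517}{660154} \approx 13640.0$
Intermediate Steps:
$13640 + \left(\frac{14417}{17842} + \frac{8^{2}}{w{\left(-94,-148 \right)}}\right) = 13640 + \left(\frac{14417}{17842} + \frac{8^{2}}{-148}\right) = 13640 + \left(14417 \cdot \frac{1}{17842} + 64 \left(- \frac{1}{148}\right)\right) = 13640 + \left(\frac{14417}{17842} - \frac{16}{37}\right) = 13640 + \frac{247957}{660154} = \frac{9004748517}{660154}$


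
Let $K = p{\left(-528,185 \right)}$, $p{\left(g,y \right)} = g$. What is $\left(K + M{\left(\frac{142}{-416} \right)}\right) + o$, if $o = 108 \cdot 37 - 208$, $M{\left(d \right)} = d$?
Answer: $\frac{678009}{208} \approx 3259.7$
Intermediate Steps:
$K = -528$
$o = 3788$ ($o = 3996 - 208 = 3788$)
$\left(K + M{\left(\frac{142}{-416} \right)}\right) + o = \left(-528 + \frac{142}{-416}\right) + 3788 = \left(-528 + 142 \left(- \frac{1}{416}\right)\right) + 3788 = \left(-528 - \frac{71}{208}\right) + 3788 = - \frac{109895}{208} + 3788 = \frac{678009}{208}$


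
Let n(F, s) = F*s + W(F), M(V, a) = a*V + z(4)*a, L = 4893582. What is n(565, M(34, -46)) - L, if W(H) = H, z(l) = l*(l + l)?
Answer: -6608357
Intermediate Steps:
z(l) = 2*l² (z(l) = l*(2*l) = 2*l²)
M(V, a) = 32*a + V*a (M(V, a) = a*V + (2*4²)*a = V*a + (2*16)*a = V*a + 32*a = 32*a + V*a)
n(F, s) = F + F*s (n(F, s) = F*s + F = F + F*s)
n(565, M(34, -46)) - L = 565*(1 - 46*(32 + 34)) - 1*4893582 = 565*(1 - 46*66) - 4893582 = 565*(1 - 3036) - 4893582 = 565*(-3035) - 4893582 = -1714775 - 4893582 = -6608357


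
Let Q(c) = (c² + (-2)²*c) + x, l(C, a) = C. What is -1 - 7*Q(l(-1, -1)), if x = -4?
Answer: 48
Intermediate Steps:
Q(c) = -4 + c² + 4*c (Q(c) = (c² + (-2)²*c) - 4 = (c² + 4*c) - 4 = -4 + c² + 4*c)
-1 - 7*Q(l(-1, -1)) = -1 - 7*(-4 + (-1)² + 4*(-1)) = -1 - 7*(-4 + 1 - 4) = -1 - 7*(-7) = -1 + 49 = 48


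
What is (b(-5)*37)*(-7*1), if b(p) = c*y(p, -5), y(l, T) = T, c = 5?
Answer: 6475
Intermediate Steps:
b(p) = -25 (b(p) = 5*(-5) = -25)
(b(-5)*37)*(-7*1) = (-25*37)*(-7*1) = -925*(-7) = 6475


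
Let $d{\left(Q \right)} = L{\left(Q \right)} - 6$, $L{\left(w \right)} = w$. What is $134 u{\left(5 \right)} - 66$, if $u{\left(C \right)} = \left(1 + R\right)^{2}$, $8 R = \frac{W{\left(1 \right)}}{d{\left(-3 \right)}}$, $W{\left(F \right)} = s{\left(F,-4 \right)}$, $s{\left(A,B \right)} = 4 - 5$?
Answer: $\frac{185971}{2592} \approx 71.748$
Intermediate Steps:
$s{\left(A,B \right)} = -1$ ($s{\left(A,B \right)} = 4 - 5 = -1$)
$W{\left(F \right)} = -1$
$d{\left(Q \right)} = -6 + Q$ ($d{\left(Q \right)} = Q - 6 = -6 + Q$)
$R = \frac{1}{72}$ ($R = \frac{\left(-1\right) \frac{1}{-6 - 3}}{8} = \frac{\left(-1\right) \frac{1}{-9}}{8} = \frac{\left(-1\right) \left(- \frac{1}{9}\right)}{8} = \frac{1}{8} \cdot \frac{1}{9} = \frac{1}{72} \approx 0.013889$)
$u{\left(C \right)} = \frac{5329}{5184}$ ($u{\left(C \right)} = \left(1 + \frac{1}{72}\right)^{2} = \left(\frac{73}{72}\right)^{2} = \frac{5329}{5184}$)
$134 u{\left(5 \right)} - 66 = 134 \cdot \frac{5329}{5184} - 66 = \frac{357043}{2592} - 66 = \frac{185971}{2592}$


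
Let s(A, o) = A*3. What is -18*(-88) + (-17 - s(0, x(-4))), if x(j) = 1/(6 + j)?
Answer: 1567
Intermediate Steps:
s(A, o) = 3*A
-18*(-88) + (-17 - s(0, x(-4))) = -18*(-88) + (-17 - 3*0) = 1584 + (-17 - 1*0) = 1584 + (-17 + 0) = 1584 - 17 = 1567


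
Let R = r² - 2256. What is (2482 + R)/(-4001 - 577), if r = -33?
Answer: -1315/4578 ≈ -0.28724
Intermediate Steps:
R = -1167 (R = (-33)² - 2256 = 1089 - 2256 = -1167)
(2482 + R)/(-4001 - 577) = (2482 - 1167)/(-4001 - 577) = 1315/(-4578) = 1315*(-1/4578) = -1315/4578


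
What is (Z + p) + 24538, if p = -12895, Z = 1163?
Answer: 12806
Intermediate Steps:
(Z + p) + 24538 = (1163 - 12895) + 24538 = -11732 + 24538 = 12806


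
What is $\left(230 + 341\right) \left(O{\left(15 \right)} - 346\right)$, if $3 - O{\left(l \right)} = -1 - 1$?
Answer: $-194711$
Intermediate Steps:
$O{\left(l \right)} = 5$ ($O{\left(l \right)} = 3 - \left(-1 - 1\right) = 3 - -2 = 3 + 2 = 5$)
$\left(230 + 341\right) \left(O{\left(15 \right)} - 346\right) = \left(230 + 341\right) \left(5 - 346\right) = 571 \left(-341\right) = -194711$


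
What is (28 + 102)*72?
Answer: 9360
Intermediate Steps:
(28 + 102)*72 = 130*72 = 9360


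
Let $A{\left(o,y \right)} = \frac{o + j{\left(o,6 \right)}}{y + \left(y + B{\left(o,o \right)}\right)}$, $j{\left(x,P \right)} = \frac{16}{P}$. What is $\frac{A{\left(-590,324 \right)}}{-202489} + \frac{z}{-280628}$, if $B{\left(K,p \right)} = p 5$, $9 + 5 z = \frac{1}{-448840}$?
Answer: $\frac{324228286034491}{62906066988686325600} \approx 5.1542 \cdot 10^{-6}$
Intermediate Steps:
$z = - \frac{4039561}{2244200}$ ($z = - \frac{9}{5} + \frac{1}{5 \left(-448840\right)} = - \frac{9}{5} + \frac{1}{5} \left(- \frac{1}{448840}\right) = - \frac{9}{5} - \frac{1}{2244200} = - \frac{4039561}{2244200} \approx -1.8$)
$B{\left(K,p \right)} = 5 p$
$A{\left(o,y \right)} = \frac{\frac{8}{3} + o}{2 y + 5 o}$ ($A{\left(o,y \right)} = \frac{o + \frac{16}{6}}{y + \left(y + 5 o\right)} = \frac{o + 16 \cdot \frac{1}{6}}{2 y + 5 o} = \frac{o + \frac{8}{3}}{2 y + 5 o} = \frac{\frac{8}{3} + o}{2 y + 5 o}$)
$\frac{A{\left(-590,324 \right)}}{-202489} + \frac{z}{-280628} = \frac{\frac{1}{3} \frac{1}{2 \cdot 324 + 5 \left(-590\right)} \left(8 + 3 \left(-590\right)\right)}{-202489} - \frac{4039561}{2244200 \left(-280628\right)} = \frac{8 - 1770}{3 \left(648 - 2950\right)} \left(- \frac{1}{202489}\right) - - \frac{4039561}{629785357600} = \frac{1}{3} \frac{1}{-2302} \left(-1762\right) \left(- \frac{1}{202489}\right) + \frac{4039561}{629785357600} = \frac{1}{3} \left(- \frac{1}{2302}\right) \left(-1762\right) \left(- \frac{1}{202489}\right) + \frac{4039561}{629785357600} = \frac{881}{3453} \left(- \frac{1}{202489}\right) + \frac{4039561}{629785357600} = - \frac{881}{699194517} + \frac{4039561}{629785357600} = \frac{324228286034491}{62906066988686325600}$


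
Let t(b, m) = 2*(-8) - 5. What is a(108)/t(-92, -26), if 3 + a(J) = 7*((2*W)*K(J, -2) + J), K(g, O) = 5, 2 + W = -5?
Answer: -263/21 ≈ -12.524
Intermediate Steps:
W = -7 (W = -2 - 5 = -7)
t(b, m) = -21 (t(b, m) = -16 - 5 = -21)
a(J) = -493 + 7*J (a(J) = -3 + 7*((2*(-7))*5 + J) = -3 + 7*(-14*5 + J) = -3 + 7*(-70 + J) = -3 + (-490 + 7*J) = -493 + 7*J)
a(108)/t(-92, -26) = (-493 + 7*108)/(-21) = (-493 + 756)*(-1/21) = 263*(-1/21) = -263/21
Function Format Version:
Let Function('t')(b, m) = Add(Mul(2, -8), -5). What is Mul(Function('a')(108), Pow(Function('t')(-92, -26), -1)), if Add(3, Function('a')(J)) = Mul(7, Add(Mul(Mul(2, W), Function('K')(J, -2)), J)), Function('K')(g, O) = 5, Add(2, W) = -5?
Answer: Rational(-263, 21) ≈ -12.524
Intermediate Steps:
W = -7 (W = Add(-2, -5) = -7)
Function('t')(b, m) = -21 (Function('t')(b, m) = Add(-16, -5) = -21)
Function('a')(J) = Add(-493, Mul(7, J)) (Function('a')(J) = Add(-3, Mul(7, Add(Mul(Mul(2, -7), 5), J))) = Add(-3, Mul(7, Add(Mul(-14, 5), J))) = Add(-3, Mul(7, Add(-70, J))) = Add(-3, Add(-490, Mul(7, J))) = Add(-493, Mul(7, J)))
Mul(Function('a')(108), Pow(Function('t')(-92, -26), -1)) = Mul(Add(-493, Mul(7, 108)), Pow(-21, -1)) = Mul(Add(-493, 756), Rational(-1, 21)) = Mul(263, Rational(-1, 21)) = Rational(-263, 21)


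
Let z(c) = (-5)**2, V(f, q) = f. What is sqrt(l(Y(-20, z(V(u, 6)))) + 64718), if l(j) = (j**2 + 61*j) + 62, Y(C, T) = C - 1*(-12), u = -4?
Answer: 2*sqrt(16089) ≈ 253.68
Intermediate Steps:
z(c) = 25
Y(C, T) = 12 + C (Y(C, T) = C + 12 = 12 + C)
l(j) = 62 + j**2 + 61*j
sqrt(l(Y(-20, z(V(u, 6)))) + 64718) = sqrt((62 + (12 - 20)**2 + 61*(12 - 20)) + 64718) = sqrt((62 + (-8)**2 + 61*(-8)) + 64718) = sqrt((62 + 64 - 488) + 64718) = sqrt(-362 + 64718) = sqrt(64356) = 2*sqrt(16089)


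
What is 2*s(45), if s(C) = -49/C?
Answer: -98/45 ≈ -2.1778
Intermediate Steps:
2*s(45) = 2*(-49/45) = -98/45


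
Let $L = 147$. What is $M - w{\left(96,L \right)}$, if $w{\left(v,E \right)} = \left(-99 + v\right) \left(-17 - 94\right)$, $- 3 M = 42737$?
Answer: $- \frac{43736}{3} \approx -14579.0$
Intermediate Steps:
$M = - \frac{42737}{3}$ ($M = \left(- \frac{1}{3}\right) 42737 = - \frac{42737}{3} \approx -14246.0$)
$w{\left(v,E \right)} = 10989 - 111 v$ ($w{\left(v,E \right)} = \left(-99 + v\right) \left(-111\right) = 10989 - 111 v$)
$M - w{\left(96,L \right)} = - \frac{42737}{3} - \left(10989 - 10656\right) = - \frac{42737}{3} - 333 = - \frac{43736}{3}$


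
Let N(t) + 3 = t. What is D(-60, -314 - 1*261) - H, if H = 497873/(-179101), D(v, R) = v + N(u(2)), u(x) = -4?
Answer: -11501894/179101 ≈ -64.220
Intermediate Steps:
N(t) = -3 + t
D(v, R) = -7 + v (D(v, R) = v + (-3 - 4) = v - 7 = -7 + v)
H = -497873/179101 (H = 497873*(-1/179101) = -497873/179101 ≈ -2.7798)
D(-60, -314 - 1*261) - H = (-7 - 60) - 1*(-497873/179101) = -67 + 497873/179101 = -11501894/179101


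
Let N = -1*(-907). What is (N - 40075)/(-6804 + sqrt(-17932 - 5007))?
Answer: 38071296/6616765 + 39168*I*sqrt(22939)/46317355 ≈ 5.7538 + 0.12808*I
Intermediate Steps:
N = 907
(N - 40075)/(-6804 + sqrt(-17932 - 5007)) = (907 - 40075)/(-6804 + sqrt(-17932 - 5007)) = -39168/(-6804 + sqrt(-22939)) = -39168/(-6804 + I*sqrt(22939))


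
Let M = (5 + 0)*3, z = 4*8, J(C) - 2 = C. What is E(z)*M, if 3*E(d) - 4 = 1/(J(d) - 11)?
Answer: 465/23 ≈ 20.217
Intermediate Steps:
J(C) = 2 + C
z = 32
E(d) = 4/3 + 1/(3*(-9 + d)) (E(d) = 4/3 + 1/(3*((2 + d) - 11)) = 4/3 + 1/(3*(-9 + d)))
M = 15 (M = 5*3 = 15)
E(z)*M = ((-35 + 4*32)/(3*(-9 + 32)))*15 = ((⅓)*(-35 + 128)/23)*15 = ((⅓)*(1/23)*93)*15 = (31/23)*15 = 465/23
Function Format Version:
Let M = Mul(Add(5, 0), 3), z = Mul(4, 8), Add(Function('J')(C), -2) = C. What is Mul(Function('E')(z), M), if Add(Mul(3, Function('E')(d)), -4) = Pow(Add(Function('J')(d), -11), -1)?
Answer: Rational(465, 23) ≈ 20.217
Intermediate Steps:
Function('J')(C) = Add(2, C)
z = 32
Function('E')(d) = Add(Rational(4, 3), Mul(Rational(1, 3), Pow(Add(-9, d), -1))) (Function('E')(d) = Add(Rational(4, 3), Mul(Rational(1, 3), Pow(Add(Add(2, d), -11), -1))) = Add(Rational(4, 3), Mul(Rational(1, 3), Pow(Add(-9, d), -1))))
M = 15 (M = Mul(5, 3) = 15)
Mul(Function('E')(z), M) = Mul(Mul(Rational(1, 3), Pow(Add(-9, 32), -1), Add(-35, Mul(4, 32))), 15) = Mul(Mul(Rational(1, 3), Pow(23, -1), Add(-35, 128)), 15) = Mul(Mul(Rational(1, 3), Rational(1, 23), 93), 15) = Mul(Rational(31, 23), 15) = Rational(465, 23)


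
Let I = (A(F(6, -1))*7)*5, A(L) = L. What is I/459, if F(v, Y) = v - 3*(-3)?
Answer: 175/153 ≈ 1.1438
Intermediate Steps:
F(v, Y) = 9 + v (F(v, Y) = v + 9 = 9 + v)
I = 525 (I = ((9 + 6)*7)*5 = (15*7)*5 = 105*5 = 525)
I/459 = 525/459 = 525*(1/459) = 175/153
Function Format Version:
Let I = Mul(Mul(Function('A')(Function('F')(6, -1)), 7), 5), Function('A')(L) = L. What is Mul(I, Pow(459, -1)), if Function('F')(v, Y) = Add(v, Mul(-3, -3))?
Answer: Rational(175, 153) ≈ 1.1438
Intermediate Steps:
Function('F')(v, Y) = Add(9, v) (Function('F')(v, Y) = Add(v, 9) = Add(9, v))
I = 525 (I = Mul(Mul(Add(9, 6), 7), 5) = Mul(Mul(15, 7), 5) = Mul(105, 5) = 525)
Mul(I, Pow(459, -1)) = Mul(525, Pow(459, -1)) = Mul(525, Rational(1, 459)) = Rational(175, 153)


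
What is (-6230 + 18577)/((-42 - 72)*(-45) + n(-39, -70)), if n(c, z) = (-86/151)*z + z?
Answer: 1864397/770080 ≈ 2.4210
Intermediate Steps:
n(c, z) = 65*z/151 (n(c, z) = (-86*1/151)*z + z = -86*z/151 + z = 65*z/151)
(-6230 + 18577)/((-42 - 72)*(-45) + n(-39, -70)) = (-6230 + 18577)/((-42 - 72)*(-45) + (65/151)*(-70)) = 12347/(-114*(-45) - 4550/151) = 12347/(5130 - 4550/151) = 12347/(770080/151) = 12347*(151/770080) = 1864397/770080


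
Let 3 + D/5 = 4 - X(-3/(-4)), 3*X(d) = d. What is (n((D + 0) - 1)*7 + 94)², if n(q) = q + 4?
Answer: 319225/16 ≈ 19952.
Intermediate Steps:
X(d) = d/3
D = 15/4 (D = -15 + 5*(4 - (-3/(-4))/3) = -15 + 5*(4 - (-3*(-¼))/3) = -15 + 5*(4 - 3/(3*4)) = -15 + 5*(4 - 1*¼) = -15 + 5*(4 - ¼) = -15 + 5*(15/4) = -15 + 75/4 = 15/4 ≈ 3.7500)
n(q) = 4 + q
(n((D + 0) - 1)*7 + 94)² = ((4 + ((15/4 + 0) - 1))*7 + 94)² = ((4 + (15/4 - 1))*7 + 94)² = ((4 + 11/4)*7 + 94)² = ((27/4)*7 + 94)² = (189/4 + 94)² = (565/4)² = 319225/16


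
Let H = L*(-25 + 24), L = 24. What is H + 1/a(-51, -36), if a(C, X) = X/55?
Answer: -919/36 ≈ -25.528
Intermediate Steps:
a(C, X) = X/55 (a(C, X) = X*(1/55) = X/55)
H = -24 (H = 24*(-25 + 24) = 24*(-1) = -24)
H + 1/a(-51, -36) = -24 + 1/((1/55)*(-36)) = -24 + 1/(-36/55) = -24 - 55/36 = -919/36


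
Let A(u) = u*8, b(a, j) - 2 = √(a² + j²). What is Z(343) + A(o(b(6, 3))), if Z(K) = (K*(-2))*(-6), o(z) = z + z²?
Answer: 4524 + 120*√5 ≈ 4792.3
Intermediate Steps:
b(a, j) = 2 + √(a² + j²)
A(u) = 8*u
Z(K) = 12*K (Z(K) = -2*K*(-6) = 12*K)
Z(343) + A(o(b(6, 3))) = 12*343 + 8*((2 + √(6² + 3²))*(1 + (2 + √(6² + 3²)))) = 4116 + 8*((2 + √(36 + 9))*(1 + (2 + √(36 + 9)))) = 4116 + 8*((2 + √45)*(1 + (2 + √45))) = 4116 + 8*((2 + 3*√5)*(1 + (2 + 3*√5))) = 4116 + 8*((2 + 3*√5)*(3 + 3*√5)) = 4116 + 8*(2 + 3*√5)*(3 + 3*√5)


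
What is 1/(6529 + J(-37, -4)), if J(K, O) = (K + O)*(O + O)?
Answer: 1/6857 ≈ 0.00014584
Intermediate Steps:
J(K, O) = 2*O*(K + O) (J(K, O) = (K + O)*(2*O) = 2*O*(K + O))
1/(6529 + J(-37, -4)) = 1/(6529 + 2*(-4)*(-37 - 4)) = 1/(6529 + 2*(-4)*(-41)) = 1/(6529 + 328) = 1/6857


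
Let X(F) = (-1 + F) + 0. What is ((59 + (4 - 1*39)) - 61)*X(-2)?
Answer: 111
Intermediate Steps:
X(F) = -1 + F
((59 + (4 - 1*39)) - 61)*X(-2) = ((59 + (4 - 1*39)) - 61)*(-1 - 2) = ((59 + (4 - 39)) - 61)*(-3) = ((59 - 35) - 61)*(-3) = (24 - 61)*(-3) = -37*(-3) = 111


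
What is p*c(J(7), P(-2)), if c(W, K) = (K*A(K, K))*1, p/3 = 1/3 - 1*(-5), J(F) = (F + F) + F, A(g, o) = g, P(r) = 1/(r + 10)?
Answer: 1/4 ≈ 0.25000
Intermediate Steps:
P(r) = 1/(10 + r)
J(F) = 3*F (J(F) = 2*F + F = 3*F)
p = 16 (p = 3*(1/3 - 1*(-5)) = 3*(1/3 + 5) = 3*(16/3) = 16)
c(W, K) = K**2 (c(W, K) = (K*K)*1 = K**2*1 = K**2)
p*c(J(7), P(-2)) = 16*(1/(10 - 2))**2 = 16*(1/8)**2 = 16*(1/64) = 1/4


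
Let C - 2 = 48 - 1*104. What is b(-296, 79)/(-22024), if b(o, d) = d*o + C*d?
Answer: 13825/11012 ≈ 1.2554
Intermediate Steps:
C = -54 (C = 2 + (48 - 1*104) = 2 + (48 - 104) = 2 - 56 = -54)
b(o, d) = -54*d + d*o (b(o, d) = d*o - 54*d = -54*d + d*o)
b(-296, 79)/(-22024) = (79*(-54 - 296))/(-22024) = (79*(-350))*(-1/22024) = -27650*(-1/22024) = 13825/11012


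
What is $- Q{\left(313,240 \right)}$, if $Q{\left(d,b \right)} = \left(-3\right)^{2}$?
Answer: $-9$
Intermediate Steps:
$Q{\left(d,b \right)} = 9$
$- Q{\left(313,240 \right)} = \left(-1\right) 9 = -9$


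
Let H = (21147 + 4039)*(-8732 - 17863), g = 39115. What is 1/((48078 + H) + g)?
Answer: -1/669734477 ≈ -1.4931e-9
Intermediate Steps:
H = -669821670 (H = 25186*(-26595) = -669821670)
1/((48078 + H) + g) = 1/((48078 - 669821670) + 39115) = 1/(-669773592 + 39115) = 1/(-669734477) = -1/669734477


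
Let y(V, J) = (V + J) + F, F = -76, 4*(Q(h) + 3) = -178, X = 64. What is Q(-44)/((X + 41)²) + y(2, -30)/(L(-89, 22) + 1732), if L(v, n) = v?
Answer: -489857/7245630 ≈ -0.067607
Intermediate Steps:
Q(h) = -95/2 (Q(h) = -3 + (¼)*(-178) = -3 - 89/2 = -95/2)
y(V, J) = -76 + J + V (y(V, J) = (V + J) - 76 = (J + V) - 76 = -76 + J + V)
Q(-44)/((X + 41)²) + y(2, -30)/(L(-89, 22) + 1732) = -95/(2*(64 + 41)²) + (-76 - 30 + 2)/(-89 + 1732) = -95/(2*(105²)) - 104/1643 = -95/2/11025 - 104*1/1643 = -95/2*1/11025 - 104/1643 = -19/4410 - 104/1643 = -489857/7245630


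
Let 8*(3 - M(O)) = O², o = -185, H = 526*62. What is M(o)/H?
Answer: -34201/260896 ≈ -0.13109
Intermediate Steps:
H = 32612
M(O) = 3 - O²/8
M(o)/H = (3 - ⅛*(-185)²)/32612 = (3 - ⅛*34225)*(1/32612) = (3 - 34225/8)*(1/32612) = -34201/8*1/32612 = -34201/260896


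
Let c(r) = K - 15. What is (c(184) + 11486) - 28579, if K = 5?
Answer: -17103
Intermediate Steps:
c(r) = -10 (c(r) = 5 - 15 = -10)
(c(184) + 11486) - 28579 = (-10 + 11486) - 28579 = 11476 - 28579 = -17103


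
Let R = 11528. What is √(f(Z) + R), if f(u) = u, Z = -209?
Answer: 7*√231 ≈ 106.39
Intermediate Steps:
√(f(Z) + R) = √(-209 + 11528) = √11319 = 7*√231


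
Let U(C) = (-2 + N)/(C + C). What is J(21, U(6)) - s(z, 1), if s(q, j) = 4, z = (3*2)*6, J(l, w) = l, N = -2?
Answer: 17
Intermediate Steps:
U(C) = -2/C (U(C) = (-2 - 2)/(C + C) = -4*1/(2*C) = -2/C)
z = 36 (z = 6*6 = 36)
J(21, U(6)) - s(z, 1) = 21 - 1*4 = 21 - 4 = 17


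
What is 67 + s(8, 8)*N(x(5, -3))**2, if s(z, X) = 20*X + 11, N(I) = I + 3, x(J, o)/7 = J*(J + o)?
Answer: 911326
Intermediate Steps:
x(J, o) = 7*J*(J + o) (x(J, o) = 7*(J*(J + o)) = 7*J*(J + o))
N(I) = 3 + I
s(z, X) = 11 + 20*X
67 + s(8, 8)*N(x(5, -3))**2 = 67 + (11 + 20*8)*(3 + 7*5*(5 - 3))**2 = 67 + (11 + 160)*(3 + 7*5*2)**2 = 67 + 171*(3 + 70)**2 = 67 + 171*73**2 = 67 + 171*5329 = 67 + 911259 = 911326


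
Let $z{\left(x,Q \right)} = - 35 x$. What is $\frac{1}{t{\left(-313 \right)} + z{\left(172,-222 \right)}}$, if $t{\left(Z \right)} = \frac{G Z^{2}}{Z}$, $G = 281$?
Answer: $- \frac{1}{93973} \approx -1.0641 \cdot 10^{-5}$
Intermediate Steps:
$t{\left(Z \right)} = 281 Z$ ($t{\left(Z \right)} = \frac{281 Z^{2}}{Z} = 281 Z$)
$\frac{1}{t{\left(-313 \right)} + z{\left(172,-222 \right)}} = \frac{1}{281 \left(-313\right) - 6020} = \frac{1}{-87953 - 6020} = \frac{1}{-93973} = - \frac{1}{93973}$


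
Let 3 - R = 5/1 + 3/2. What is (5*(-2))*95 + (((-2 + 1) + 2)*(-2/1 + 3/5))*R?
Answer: -9451/10 ≈ -945.10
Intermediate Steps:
R = -7/2 (R = 3 - (5/1 + 3/2) = 3 - (5*1 + 3*(1/2)) = 3 - (5 + 3/2) = 3 - 1*13/2 = 3 - 13/2 = -7/2 ≈ -3.5000)
(5*(-2))*95 + (((-2 + 1) + 2)*(-2/1 + 3/5))*R = (5*(-2))*95 + (((-2 + 1) + 2)*(-2/1 + 3/5))*(-7/2) = -10*95 + ((-1 + 2)*(-2*1 + 3*(1/5)))*(-7/2) = -950 + (1*(-2 + 3/5))*(-7/2) = -950 + (1*(-7/5))*(-7/2) = -950 - 7/5*(-7/2) = -950 + 49/10 = -9451/10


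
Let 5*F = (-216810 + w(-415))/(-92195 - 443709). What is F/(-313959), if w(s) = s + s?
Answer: -5441/21031485492 ≈ -2.5871e-7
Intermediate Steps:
w(s) = 2*s
F = 5441/66988 (F = ((-216810 + 2*(-415))/(-92195 - 443709))/5 = ((-216810 - 830)/(-535904))/5 = (-217640*(-1/535904))/5 = (1/5)*(27205/66988) = 5441/66988 ≈ 0.081223)
F/(-313959) = (5441/66988)/(-313959) = (5441/66988)*(-1/313959) = -5441/21031485492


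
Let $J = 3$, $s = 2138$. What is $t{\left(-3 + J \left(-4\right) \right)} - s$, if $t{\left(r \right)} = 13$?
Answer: $-2125$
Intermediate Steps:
$t{\left(-3 + J \left(-4\right) \right)} - s = 13 - 2138 = -2125$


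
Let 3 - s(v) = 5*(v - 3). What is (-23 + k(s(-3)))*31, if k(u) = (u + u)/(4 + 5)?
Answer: -1457/3 ≈ -485.67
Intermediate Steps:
s(v) = 18 - 5*v (s(v) = 3 - 5*(v - 3) = 3 - 5*(-3 + v) = 3 - (-15 + 5*v) = 3 + (15 - 5*v) = 18 - 5*v)
k(u) = 2*u/9 (k(u) = (2*u)/9 = (2*u)*(1/9) = 2*u/9)
(-23 + k(s(-3)))*31 = (-23 + 2*(18 - 5*(-3))/9)*31 = (-23 + 2*(18 + 15)/9)*31 = (-23 + (2/9)*33)*31 = (-23 + 22/3)*31 = -47/3*31 = -1457/3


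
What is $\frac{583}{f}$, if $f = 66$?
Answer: $\frac{53}{6} \approx 8.8333$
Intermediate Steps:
$\frac{583}{f} = \frac{583}{66} = 583 \cdot \frac{1}{66} = \frac{53}{6}$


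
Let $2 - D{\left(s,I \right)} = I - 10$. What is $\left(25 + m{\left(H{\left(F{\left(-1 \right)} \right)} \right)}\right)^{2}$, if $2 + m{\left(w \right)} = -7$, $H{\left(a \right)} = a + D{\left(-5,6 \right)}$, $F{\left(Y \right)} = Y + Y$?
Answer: $256$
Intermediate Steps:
$F{\left(Y \right)} = 2 Y$
$D{\left(s,I \right)} = 12 - I$ ($D{\left(s,I \right)} = 2 - \left(I - 10\right) = 2 - \left(-10 + I\right) = 12 - I$)
$H{\left(a \right)} = 6 + a$ ($H{\left(a \right)} = a + \left(12 - 6\right) = a + 6 = 6 + a$)
$m{\left(w \right)} = -9$ ($m{\left(w \right)} = -2 - 7 = -9$)
$\left(25 + m{\left(H{\left(F{\left(-1 \right)} \right)} \right)}\right)^{2} = \left(25 - 9\right)^{2} = 16^{2} = 256$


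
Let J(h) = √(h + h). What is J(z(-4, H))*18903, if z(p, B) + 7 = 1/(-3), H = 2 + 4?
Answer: 12602*I*√33 ≈ 72393.0*I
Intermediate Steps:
H = 6
z(p, B) = -22/3 (z(p, B) = -7 + 1/(-3) = -7 - ⅓ = -22/3)
J(h) = √2*√h (J(h) = √(2*h) = √2*√h)
J(z(-4, H))*18903 = (√2*√(-22/3))*18903 = (√2*(I*√66/3))*18903 = (2*I*√33/3)*18903 = 12602*I*√33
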